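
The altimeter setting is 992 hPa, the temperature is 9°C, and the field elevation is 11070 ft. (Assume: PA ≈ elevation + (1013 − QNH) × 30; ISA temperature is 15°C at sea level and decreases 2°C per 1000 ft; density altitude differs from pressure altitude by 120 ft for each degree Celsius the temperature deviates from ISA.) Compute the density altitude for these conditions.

13788 ft

Pressure altitude = 11070 + (1013 − 992) × 30 = 11070 + (+630) = 11700 ft.
ISA temperature at 11700 ft = 15 − 2 × (11700/1000) = -8.4°C.
ISA deviation = 9 − (-8.4) = +17.4°C.
Density altitude = 11700 + 120 × (17.4) = 13788 ft.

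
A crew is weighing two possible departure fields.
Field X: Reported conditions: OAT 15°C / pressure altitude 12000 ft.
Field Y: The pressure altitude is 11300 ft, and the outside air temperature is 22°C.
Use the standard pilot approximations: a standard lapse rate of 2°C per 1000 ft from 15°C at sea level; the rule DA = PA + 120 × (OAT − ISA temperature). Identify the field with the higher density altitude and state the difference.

Field X: ISA temp = -9°C, deviation +24°C, DA = 12000 + 120 × 24 = 14880 ft.
Field Y: ISA temp = -7.6°C, deviation +29.6°C, DA = 11300 + 120 × 29.6 = 14852 ft.
Field X is higher by 14880 − 14852 = 28 ft.

Field X by 28 ft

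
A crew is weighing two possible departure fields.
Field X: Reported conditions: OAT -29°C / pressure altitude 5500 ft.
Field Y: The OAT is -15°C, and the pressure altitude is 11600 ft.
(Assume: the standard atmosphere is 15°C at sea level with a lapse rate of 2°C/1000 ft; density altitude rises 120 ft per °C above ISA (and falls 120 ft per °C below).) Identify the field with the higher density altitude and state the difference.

Field Y by 9244 ft

Field X: ISA temp = 4°C, deviation -33°C, DA = 5500 + 120 × (-33) = 1540 ft.
Field Y: ISA temp = -8.2°C, deviation -6.8°C, DA = 11600 + 120 × (-6.8) = 10784 ft.
Field Y is higher by 10784 − 1540 = 9244 ft.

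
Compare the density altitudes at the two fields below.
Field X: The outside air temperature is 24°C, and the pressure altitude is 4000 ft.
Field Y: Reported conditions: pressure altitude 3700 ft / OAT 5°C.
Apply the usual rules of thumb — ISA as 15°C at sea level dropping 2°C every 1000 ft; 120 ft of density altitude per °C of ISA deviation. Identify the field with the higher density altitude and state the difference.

Field X: ISA temp = 7°C, deviation +17°C, DA = 4000 + 120 × 17 = 6040 ft.
Field Y: ISA temp = 7.6°C, deviation -2.6°C, DA = 3700 + 120 × (-2.6) = 3388 ft.
Field X is higher by 6040 − 3388 = 2652 ft.

Field X by 2652 ft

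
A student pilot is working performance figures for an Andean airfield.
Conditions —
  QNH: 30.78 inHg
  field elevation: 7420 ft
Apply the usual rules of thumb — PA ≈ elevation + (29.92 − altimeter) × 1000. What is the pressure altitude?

Pressure correction = (29.92 − 30.78) × 1000 = -860 ft.
Pressure altitude = 7420 + (-860) = 6560 ft.

6560 ft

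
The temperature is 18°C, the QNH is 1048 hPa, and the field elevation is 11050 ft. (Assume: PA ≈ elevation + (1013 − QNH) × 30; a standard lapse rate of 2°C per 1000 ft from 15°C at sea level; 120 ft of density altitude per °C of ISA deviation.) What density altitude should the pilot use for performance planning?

12760 ft

Pressure altitude = 11050 + (1013 − 1048) × 30 = 11050 + (-1050) = 10000 ft.
ISA temperature at 10000 ft = 15 − 2 × (10000/1000) = -5°C.
ISA deviation = 18 − (-5) = +23°C.
Density altitude = 10000 + 120 × (23) = 12760 ft.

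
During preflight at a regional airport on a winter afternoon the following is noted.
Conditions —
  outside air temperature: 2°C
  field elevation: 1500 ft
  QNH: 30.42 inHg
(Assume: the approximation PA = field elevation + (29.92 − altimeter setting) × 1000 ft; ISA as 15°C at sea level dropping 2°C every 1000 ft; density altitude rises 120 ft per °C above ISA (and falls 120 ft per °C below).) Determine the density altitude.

Pressure altitude = 1500 + (29.92 − 30.42) × 1000 = 1500 + (-500) = 1000 ft.
ISA temperature at 1000 ft = 15 − 2 × (1000/1000) = 13°C.
ISA deviation = 2 − 13 = -11°C.
Density altitude = 1000 + 120 × (-11) = -320 ft.

-320 ft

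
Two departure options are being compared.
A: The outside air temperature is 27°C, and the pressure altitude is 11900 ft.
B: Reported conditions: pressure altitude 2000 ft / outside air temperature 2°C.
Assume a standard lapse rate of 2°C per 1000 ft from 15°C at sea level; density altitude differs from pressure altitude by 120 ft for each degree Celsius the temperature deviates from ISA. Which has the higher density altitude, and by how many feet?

A by 15276 ft

A: ISA temp = -8.8°C, deviation +35.8°C, DA = 11900 + 120 × 35.8 = 16196 ft.
B: ISA temp = 11°C, deviation -9°C, DA = 2000 + 120 × (-9) = 920 ft.
A is higher by 16196 − 920 = 15276 ft.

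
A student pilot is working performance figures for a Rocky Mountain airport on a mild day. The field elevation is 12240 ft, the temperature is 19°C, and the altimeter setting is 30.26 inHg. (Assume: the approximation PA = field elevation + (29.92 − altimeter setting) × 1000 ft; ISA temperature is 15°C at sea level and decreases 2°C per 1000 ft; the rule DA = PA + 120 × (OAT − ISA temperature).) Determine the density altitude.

Pressure altitude = 12240 + (29.92 − 30.26) × 1000 = 12240 + (-340) = 11900 ft.
ISA temperature at 11900 ft = 15 − 2 × (11900/1000) = -8.8°C.
ISA deviation = 19 − (-8.8) = +27.8°C.
Density altitude = 11900 + 120 × (27.8) = 15236 ft.

15236 ft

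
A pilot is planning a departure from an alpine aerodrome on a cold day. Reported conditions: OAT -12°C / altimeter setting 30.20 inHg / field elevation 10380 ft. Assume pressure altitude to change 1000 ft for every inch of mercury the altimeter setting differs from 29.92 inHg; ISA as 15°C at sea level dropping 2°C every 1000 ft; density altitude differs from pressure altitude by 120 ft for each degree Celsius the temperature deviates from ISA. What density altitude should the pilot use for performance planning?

9284 ft

Pressure altitude = 10380 + (29.92 − 30.20) × 1000 = 10380 + (-280) = 10100 ft.
ISA temperature at 10100 ft = 15 − 2 × (10100/1000) = -5.2°C.
ISA deviation = -12 − (-5.2) = -6.8°C.
Density altitude = 10100 + 120 × (-6.8) = 9284 ft.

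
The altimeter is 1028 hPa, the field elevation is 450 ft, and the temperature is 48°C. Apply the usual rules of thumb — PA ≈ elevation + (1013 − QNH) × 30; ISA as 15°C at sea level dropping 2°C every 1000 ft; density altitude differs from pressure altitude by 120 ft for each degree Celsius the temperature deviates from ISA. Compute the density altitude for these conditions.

Pressure altitude = 450 + (1013 − 1028) × 30 = 450 + (-450) = 0 ft.
ISA temperature at 0 ft = 15 − 2 × (0/1000) = 15°C.
ISA deviation = 48 − 15 = +33°C.
Density altitude = 0 + 120 × (33) = 3960 ft.

3960 ft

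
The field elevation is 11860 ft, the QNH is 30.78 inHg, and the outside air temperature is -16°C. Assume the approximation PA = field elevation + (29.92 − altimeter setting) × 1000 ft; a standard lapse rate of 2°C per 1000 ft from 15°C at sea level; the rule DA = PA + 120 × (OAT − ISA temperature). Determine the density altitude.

9920 ft

Pressure altitude = 11860 + (29.92 − 30.78) × 1000 = 11860 + (-860) = 11000 ft.
ISA temperature at 11000 ft = 15 − 2 × (11000/1000) = -7°C.
ISA deviation = -16 − (-7) = -9°C.
Density altitude = 11000 + 120 × (-9) = 9920 ft.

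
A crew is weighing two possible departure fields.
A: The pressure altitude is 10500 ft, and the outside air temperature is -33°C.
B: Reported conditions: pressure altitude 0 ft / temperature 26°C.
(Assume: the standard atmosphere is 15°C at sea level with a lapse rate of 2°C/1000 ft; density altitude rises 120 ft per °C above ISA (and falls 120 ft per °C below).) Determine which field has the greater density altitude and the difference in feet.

A: ISA temp = -6°C, deviation -27°C, DA = 10500 + 120 × (-27) = 7260 ft.
B: ISA temp = 15°C, deviation +11°C, DA = 0 + 120 × 11 = 1320 ft.
A is higher by 7260 − 1320 = 5940 ft.

A by 5940 ft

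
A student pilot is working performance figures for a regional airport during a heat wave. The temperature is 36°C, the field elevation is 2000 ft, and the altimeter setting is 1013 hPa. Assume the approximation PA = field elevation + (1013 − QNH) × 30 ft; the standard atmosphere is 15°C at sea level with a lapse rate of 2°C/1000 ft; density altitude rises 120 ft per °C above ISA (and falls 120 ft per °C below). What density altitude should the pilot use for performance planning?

Pressure altitude = 2000 + (1013 − 1013) × 30 = 2000 + (0) = 2000 ft.
ISA temperature at 2000 ft = 15 − 2 × (2000/1000) = 11°C.
ISA deviation = 36 − 11 = +25°C.
Density altitude = 2000 + 120 × (25) = 5000 ft.

5000 ft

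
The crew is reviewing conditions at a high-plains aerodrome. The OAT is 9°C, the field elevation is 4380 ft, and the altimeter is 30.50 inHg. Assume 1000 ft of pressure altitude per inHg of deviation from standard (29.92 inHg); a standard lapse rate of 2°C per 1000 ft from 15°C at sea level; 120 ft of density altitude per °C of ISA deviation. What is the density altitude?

Pressure altitude = 4380 + (29.92 − 30.50) × 1000 = 4380 + (-580) = 3800 ft.
ISA temperature at 3800 ft = 15 − 2 × (3800/1000) = 7.4°C.
ISA deviation = 9 − 7.4 = +1.6°C.
Density altitude = 3800 + 120 × (1.6) = 3992 ft.

3992 ft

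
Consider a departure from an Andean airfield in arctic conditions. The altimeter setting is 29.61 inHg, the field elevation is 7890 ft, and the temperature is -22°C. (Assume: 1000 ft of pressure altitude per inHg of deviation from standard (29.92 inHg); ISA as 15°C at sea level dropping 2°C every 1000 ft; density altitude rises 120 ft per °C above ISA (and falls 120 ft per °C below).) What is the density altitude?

Pressure altitude = 7890 + (29.92 − 29.61) × 1000 = 7890 + (+310) = 8200 ft.
ISA temperature at 8200 ft = 15 − 2 × (8200/1000) = -1.4°C.
ISA deviation = -22 − (-1.4) = -20.6°C.
Density altitude = 8200 + 120 × (-20.6) = 5728 ft.

5728 ft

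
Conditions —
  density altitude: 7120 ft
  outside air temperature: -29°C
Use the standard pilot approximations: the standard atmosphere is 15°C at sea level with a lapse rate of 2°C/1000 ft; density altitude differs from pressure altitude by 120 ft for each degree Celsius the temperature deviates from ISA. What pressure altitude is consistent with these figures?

10000 ft

DA = PA + 120 × (OAT − (15 − 2·PA/1000)) = PA + 120·OAT − 1800 + 0.24·PA = 1.24·PA + 120·OAT − 1800.
So 1.24·PA = 7120 − 120 × (-29) + 1800 = 12400.
PA = 12400 / 1.24 = 10000 ft.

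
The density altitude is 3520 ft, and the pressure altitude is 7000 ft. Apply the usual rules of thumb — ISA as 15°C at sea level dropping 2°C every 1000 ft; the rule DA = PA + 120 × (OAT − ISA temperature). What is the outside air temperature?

Density altitude − pressure altitude = 3520 − 7000 = -3480 ft.
At 120 ft/°C that is an ISA deviation of -3480/120 = -29°C.
ISA temperature at 7000 ft = 15 − 2 × (7000/1000) = 1°C.
OAT = ISA + deviation = 1 + (-29) = -28°C.

-28°C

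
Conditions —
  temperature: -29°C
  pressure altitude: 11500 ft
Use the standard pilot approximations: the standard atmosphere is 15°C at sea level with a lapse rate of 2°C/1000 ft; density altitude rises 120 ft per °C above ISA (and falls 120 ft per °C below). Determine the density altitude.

ISA temperature at 11500 ft = 15 − 2 × (11500/1000) = -8°C.
ISA deviation = -29 − (-8) = -21°C.
Density altitude = 11500 + 120 × (-21) = 11500 + (-2520) = 8980 ft.

8980 ft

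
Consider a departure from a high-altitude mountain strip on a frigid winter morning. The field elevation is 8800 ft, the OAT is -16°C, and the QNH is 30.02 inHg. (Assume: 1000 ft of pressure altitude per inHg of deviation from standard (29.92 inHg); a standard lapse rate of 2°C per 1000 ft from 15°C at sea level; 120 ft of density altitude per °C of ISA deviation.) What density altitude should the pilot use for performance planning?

7068 ft

Pressure altitude = 8800 + (29.92 − 30.02) × 1000 = 8800 + (-100) = 8700 ft.
ISA temperature at 8700 ft = 15 − 2 × (8700/1000) = -2.4°C.
ISA deviation = -16 − (-2.4) = -13.6°C.
Density altitude = 8700 + 120 × (-13.6) = 7068 ft.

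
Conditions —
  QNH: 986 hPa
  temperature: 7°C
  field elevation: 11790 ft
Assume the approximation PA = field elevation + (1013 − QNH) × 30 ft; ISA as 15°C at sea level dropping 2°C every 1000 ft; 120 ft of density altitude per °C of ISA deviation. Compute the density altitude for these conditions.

14664 ft

Pressure altitude = 11790 + (1013 − 986) × 30 = 11790 + (+810) = 12600 ft.
ISA temperature at 12600 ft = 15 − 2 × (12600/1000) = -10.2°C.
ISA deviation = 7 − (-10.2) = +17.2°C.
Density altitude = 12600 + 120 × (17.2) = 14664 ft.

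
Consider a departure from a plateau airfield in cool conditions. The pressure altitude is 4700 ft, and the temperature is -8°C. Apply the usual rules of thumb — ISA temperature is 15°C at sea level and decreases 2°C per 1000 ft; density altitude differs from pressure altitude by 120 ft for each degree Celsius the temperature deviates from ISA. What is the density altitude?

3068 ft

ISA temperature at 4700 ft = 15 − 2 × (4700/1000) = 5.6°C.
ISA deviation = -8 − 5.6 = -13.6°C.
Density altitude = 4700 + 120 × (-13.6) = 4700 + (-1632) = 3068 ft.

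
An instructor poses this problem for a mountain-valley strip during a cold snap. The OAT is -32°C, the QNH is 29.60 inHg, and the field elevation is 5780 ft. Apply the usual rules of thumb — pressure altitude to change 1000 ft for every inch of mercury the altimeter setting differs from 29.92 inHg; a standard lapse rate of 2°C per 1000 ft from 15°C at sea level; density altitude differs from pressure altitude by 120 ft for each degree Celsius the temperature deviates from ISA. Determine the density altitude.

Pressure altitude = 5780 + (29.92 − 29.60) × 1000 = 5780 + (+320) = 6100 ft.
ISA temperature at 6100 ft = 15 − 2 × (6100/1000) = 2.8°C.
ISA deviation = -32 − 2.8 = -34.8°C.
Density altitude = 6100 + 120 × (-34.8) = 1924 ft.

1924 ft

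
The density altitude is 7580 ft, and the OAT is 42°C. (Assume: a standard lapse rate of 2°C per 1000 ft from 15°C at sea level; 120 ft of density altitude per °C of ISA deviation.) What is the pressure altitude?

3500 ft

DA = PA + 120 × (OAT − (15 − 2·PA/1000)) = PA + 120·OAT − 1800 + 0.24·PA = 1.24·PA + 120·OAT − 1800.
So 1.24·PA = 7580 − 120 × 42 + 1800 = 4340.
PA = 4340 / 1.24 = 3500 ft.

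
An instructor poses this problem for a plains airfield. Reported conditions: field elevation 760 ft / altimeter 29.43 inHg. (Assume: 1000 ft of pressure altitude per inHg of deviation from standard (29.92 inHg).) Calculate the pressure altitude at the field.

Pressure correction = (29.92 − 29.43) × 1000 = +490 ft.
Pressure altitude = 760 + (+490) = 1250 ft.

1250 ft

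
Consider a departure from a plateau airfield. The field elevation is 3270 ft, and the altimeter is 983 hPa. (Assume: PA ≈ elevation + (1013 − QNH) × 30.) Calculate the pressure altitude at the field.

Pressure correction = (1013 − 983) × 30 = +900 ft.
Pressure altitude = 3270 + (+900) = 4170 ft.

4170 ft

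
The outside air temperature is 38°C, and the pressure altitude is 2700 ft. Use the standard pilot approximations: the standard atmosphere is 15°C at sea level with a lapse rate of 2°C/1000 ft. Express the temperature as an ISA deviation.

ISA+28.4°C

ISA temperature at 2700 ft = 15 − 2 × (2700/1000) = 9.6°C.
Deviation = OAT − ISA = 38 − 9.6 = +28.4°C.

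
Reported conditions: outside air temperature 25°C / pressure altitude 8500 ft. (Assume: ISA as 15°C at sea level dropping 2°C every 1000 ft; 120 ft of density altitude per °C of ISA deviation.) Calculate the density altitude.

ISA temperature at 8500 ft = 15 − 2 × (8500/1000) = -2°C.
ISA deviation = 25 − (-2) = +27°C.
Density altitude = 8500 + 120 × (27) = 8500 + (+3240) = 11740 ft.

11740 ft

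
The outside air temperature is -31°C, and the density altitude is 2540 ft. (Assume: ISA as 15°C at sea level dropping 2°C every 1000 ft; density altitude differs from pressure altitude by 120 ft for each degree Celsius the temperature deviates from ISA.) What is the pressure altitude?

DA = PA + 120 × (OAT − (15 − 2·PA/1000)) = PA + 120·OAT − 1800 + 0.24·PA = 1.24·PA + 120·OAT − 1800.
So 1.24·PA = 2540 − 120 × (-31) + 1800 = 8060.
PA = 8060 / 1.24 = 6500 ft.

6500 ft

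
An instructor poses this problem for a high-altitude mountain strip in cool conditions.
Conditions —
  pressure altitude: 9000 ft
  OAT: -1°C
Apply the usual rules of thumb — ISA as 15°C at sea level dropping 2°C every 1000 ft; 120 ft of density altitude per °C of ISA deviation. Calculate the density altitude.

ISA temperature at 9000 ft = 15 − 2 × (9000/1000) = -3°C.
ISA deviation = -1 − (-3) = +2°C.
Density altitude = 9000 + 120 × (2) = 9000 + (+240) = 9240 ft.

9240 ft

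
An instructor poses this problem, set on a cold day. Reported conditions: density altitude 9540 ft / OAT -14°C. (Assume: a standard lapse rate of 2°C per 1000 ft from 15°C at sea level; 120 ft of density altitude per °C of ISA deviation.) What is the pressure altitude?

DA = PA + 120 × (OAT − (15 − 2·PA/1000)) = PA + 120·OAT − 1800 + 0.24·PA = 1.24·PA + 120·OAT − 1800.
So 1.24·PA = 9540 − 120 × (-14) + 1800 = 13020.
PA = 13020 / 1.24 = 10500 ft.

10500 ft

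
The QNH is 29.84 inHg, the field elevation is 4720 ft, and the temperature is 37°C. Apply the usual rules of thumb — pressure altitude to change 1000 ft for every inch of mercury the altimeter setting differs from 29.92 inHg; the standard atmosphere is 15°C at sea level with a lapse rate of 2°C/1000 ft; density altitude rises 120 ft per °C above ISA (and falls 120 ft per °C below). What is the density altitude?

8592 ft

Pressure altitude = 4720 + (29.92 − 29.84) × 1000 = 4720 + (+80) = 4800 ft.
ISA temperature at 4800 ft = 15 − 2 × (4800/1000) = 5.4°C.
ISA deviation = 37 − 5.4 = +31.6°C.
Density altitude = 4800 + 120 × (31.6) = 8592 ft.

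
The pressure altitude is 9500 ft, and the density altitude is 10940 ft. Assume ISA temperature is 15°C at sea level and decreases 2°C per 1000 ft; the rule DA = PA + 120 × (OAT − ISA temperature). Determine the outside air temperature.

Density altitude − pressure altitude = 10940 − 9500 = +1440 ft.
At 120 ft/°C that is an ISA deviation of 1440/120 = +12°C.
ISA temperature at 9500 ft = 15 − 2 × (9500/1000) = -4°C.
OAT = ISA + deviation = -4 + (+12) = 8°C.

8°C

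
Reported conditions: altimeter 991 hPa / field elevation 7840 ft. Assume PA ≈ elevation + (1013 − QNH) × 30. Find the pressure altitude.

8500 ft

Pressure correction = (1013 − 991) × 30 = +660 ft.
Pressure altitude = 7840 + (+660) = 8500 ft.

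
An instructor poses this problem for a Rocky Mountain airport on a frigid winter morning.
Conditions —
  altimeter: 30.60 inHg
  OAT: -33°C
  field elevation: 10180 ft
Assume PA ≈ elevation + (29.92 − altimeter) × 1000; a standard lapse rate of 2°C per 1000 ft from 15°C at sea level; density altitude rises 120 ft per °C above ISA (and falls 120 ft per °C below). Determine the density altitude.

Pressure altitude = 10180 + (29.92 − 30.60) × 1000 = 10180 + (-680) = 9500 ft.
ISA temperature at 9500 ft = 15 − 2 × (9500/1000) = -4°C.
ISA deviation = -33 − (-4) = -29°C.
Density altitude = 9500 + 120 × (-29) = 6020 ft.

6020 ft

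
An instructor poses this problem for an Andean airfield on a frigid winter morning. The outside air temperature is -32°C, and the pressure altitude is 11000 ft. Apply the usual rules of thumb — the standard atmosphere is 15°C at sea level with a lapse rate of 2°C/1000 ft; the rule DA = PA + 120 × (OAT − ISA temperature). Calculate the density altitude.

8000 ft

ISA temperature at 11000 ft = 15 − 2 × (11000/1000) = -7°C.
ISA deviation = -32 − (-7) = -25°C.
Density altitude = 11000 + 120 × (-25) = 11000 + (-3000) = 8000 ft.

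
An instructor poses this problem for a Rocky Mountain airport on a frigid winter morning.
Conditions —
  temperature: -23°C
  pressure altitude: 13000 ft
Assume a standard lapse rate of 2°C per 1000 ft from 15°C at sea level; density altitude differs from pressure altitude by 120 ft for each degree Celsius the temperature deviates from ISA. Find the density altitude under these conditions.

ISA temperature at 13000 ft = 15 − 2 × (13000/1000) = -11°C.
ISA deviation = -23 − (-11) = -12°C.
Density altitude = 13000 + 120 × (-12) = 13000 + (-1440) = 11560 ft.

11560 ft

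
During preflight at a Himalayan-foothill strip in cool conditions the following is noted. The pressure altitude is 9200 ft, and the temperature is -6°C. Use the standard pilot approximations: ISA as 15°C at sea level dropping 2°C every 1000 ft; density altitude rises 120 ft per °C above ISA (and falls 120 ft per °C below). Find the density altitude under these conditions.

ISA temperature at 9200 ft = 15 − 2 × (9200/1000) = -3.4°C.
ISA deviation = -6 − (-3.4) = -2.6°C.
Density altitude = 9200 + 120 × (-2.6) = 9200 + (-312) = 8888 ft.

8888 ft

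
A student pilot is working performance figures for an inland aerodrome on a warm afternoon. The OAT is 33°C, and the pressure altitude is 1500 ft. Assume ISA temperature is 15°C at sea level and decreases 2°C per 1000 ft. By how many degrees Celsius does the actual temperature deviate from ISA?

ISA temperature at 1500 ft = 15 − 2 × (1500/1000) = 12°C.
Deviation = OAT − ISA = 33 − 12 = +21°C.

ISA+21°C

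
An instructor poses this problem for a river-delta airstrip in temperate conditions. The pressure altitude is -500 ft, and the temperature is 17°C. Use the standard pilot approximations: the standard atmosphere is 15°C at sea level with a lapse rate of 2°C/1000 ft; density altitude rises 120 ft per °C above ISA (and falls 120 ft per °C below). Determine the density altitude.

ISA temperature at -500 ft = 15 − 2 × (-500/1000) = 16°C.
ISA deviation = 17 − 16 = +1°C.
Density altitude = -500 + 120 × (1) = -500 + (+120) = -380 ft.

-380 ft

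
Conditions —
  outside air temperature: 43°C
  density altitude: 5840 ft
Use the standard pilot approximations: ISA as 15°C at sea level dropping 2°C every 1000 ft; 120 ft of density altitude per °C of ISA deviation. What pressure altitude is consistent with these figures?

2000 ft

DA = PA + 120 × (OAT − (15 − 2·PA/1000)) = PA + 120·OAT − 1800 + 0.24·PA = 1.24·PA + 120·OAT − 1800.
So 1.24·PA = 5840 − 120 × 43 + 1800 = 2480.
PA = 2480 / 1.24 = 2000 ft.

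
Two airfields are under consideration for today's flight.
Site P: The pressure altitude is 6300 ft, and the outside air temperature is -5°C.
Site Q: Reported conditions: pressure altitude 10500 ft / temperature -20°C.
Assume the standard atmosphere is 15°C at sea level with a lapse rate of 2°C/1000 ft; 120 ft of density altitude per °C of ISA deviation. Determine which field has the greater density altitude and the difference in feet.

Site P: ISA temp = 2.4°C, deviation -7.4°C, DA = 6300 + 120 × (-7.4) = 5412 ft.
Site Q: ISA temp = -6°C, deviation -14°C, DA = 10500 + 120 × (-14) = 8820 ft.
Site Q is higher by 8820 − 5412 = 3408 ft.

Site Q by 3408 ft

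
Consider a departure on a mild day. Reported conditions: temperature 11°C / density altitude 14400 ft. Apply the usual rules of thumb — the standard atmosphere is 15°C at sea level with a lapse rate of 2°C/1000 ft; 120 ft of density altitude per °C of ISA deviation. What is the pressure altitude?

DA = PA + 120 × (OAT − (15 − 2·PA/1000)) = PA + 120·OAT − 1800 + 0.24·PA = 1.24·PA + 120·OAT − 1800.
So 1.24·PA = 14400 − 120 × 11 + 1800 = 14880.
PA = 14880 / 1.24 = 12000 ft.

12000 ft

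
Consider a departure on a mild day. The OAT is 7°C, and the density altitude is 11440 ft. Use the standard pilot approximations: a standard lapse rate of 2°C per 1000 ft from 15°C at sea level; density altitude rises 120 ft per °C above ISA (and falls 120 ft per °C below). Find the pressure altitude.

10000 ft

DA = PA + 120 × (OAT − (15 − 2·PA/1000)) = PA + 120·OAT − 1800 + 0.24·PA = 1.24·PA + 120·OAT − 1800.
So 1.24·PA = 11440 − 120 × 7 + 1800 = 12400.
PA = 12400 / 1.24 = 10000 ft.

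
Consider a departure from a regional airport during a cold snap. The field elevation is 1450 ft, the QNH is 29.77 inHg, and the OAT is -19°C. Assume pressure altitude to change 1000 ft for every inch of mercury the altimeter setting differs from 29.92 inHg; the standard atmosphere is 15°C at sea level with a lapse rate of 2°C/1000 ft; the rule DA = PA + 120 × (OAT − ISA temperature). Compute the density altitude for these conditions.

-2096 ft

Pressure altitude = 1450 + (29.92 − 29.77) × 1000 = 1450 + (+150) = 1600 ft.
ISA temperature at 1600 ft = 15 − 2 × (1600/1000) = 11.8°C.
ISA deviation = -19 − 11.8 = -30.8°C.
Density altitude = 1600 + 120 × (-30.8) = -2096 ft.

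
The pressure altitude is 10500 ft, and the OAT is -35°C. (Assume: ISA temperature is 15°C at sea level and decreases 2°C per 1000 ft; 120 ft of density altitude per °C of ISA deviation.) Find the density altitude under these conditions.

ISA temperature at 10500 ft = 15 − 2 × (10500/1000) = -6°C.
ISA deviation = -35 − (-6) = -29°C.
Density altitude = 10500 + 120 × (-29) = 10500 + (-3480) = 7020 ft.

7020 ft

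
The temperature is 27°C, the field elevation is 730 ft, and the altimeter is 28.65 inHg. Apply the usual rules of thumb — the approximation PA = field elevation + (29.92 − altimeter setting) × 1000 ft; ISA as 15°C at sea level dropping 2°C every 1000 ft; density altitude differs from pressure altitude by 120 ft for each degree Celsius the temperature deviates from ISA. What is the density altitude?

3920 ft

Pressure altitude = 730 + (29.92 − 28.65) × 1000 = 730 + (+1270) = 2000 ft.
ISA temperature at 2000 ft = 15 − 2 × (2000/1000) = 11°C.
ISA deviation = 27 − 11 = +16°C.
Density altitude = 2000 + 120 × (16) = 3920 ft.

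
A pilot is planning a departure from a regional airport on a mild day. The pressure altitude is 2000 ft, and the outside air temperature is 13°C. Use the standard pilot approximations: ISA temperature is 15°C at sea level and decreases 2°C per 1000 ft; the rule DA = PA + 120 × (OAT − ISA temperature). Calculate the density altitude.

2240 ft

ISA temperature at 2000 ft = 15 − 2 × (2000/1000) = 11°C.
ISA deviation = 13 − 11 = +2°C.
Density altitude = 2000 + 120 × (2) = 2000 + (+240) = 2240 ft.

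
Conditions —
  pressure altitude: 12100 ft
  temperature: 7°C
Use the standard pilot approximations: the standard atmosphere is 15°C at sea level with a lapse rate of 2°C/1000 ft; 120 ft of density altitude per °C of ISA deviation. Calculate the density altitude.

ISA temperature at 12100 ft = 15 − 2 × (12100/1000) = -9.2°C.
ISA deviation = 7 − (-9.2) = +16.2°C.
Density altitude = 12100 + 120 × (16.2) = 12100 + (+1944) = 14044 ft.

14044 ft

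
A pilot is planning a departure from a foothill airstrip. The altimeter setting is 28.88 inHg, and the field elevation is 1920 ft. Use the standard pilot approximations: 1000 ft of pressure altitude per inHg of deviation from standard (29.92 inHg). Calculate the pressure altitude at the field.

Pressure correction = (29.92 − 28.88) × 1000 = +1040 ft.
Pressure altitude = 1920 + (+1040) = 2960 ft.

2960 ft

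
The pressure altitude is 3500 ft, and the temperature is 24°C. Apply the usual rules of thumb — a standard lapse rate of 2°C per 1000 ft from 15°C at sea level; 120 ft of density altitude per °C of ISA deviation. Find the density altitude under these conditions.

5420 ft

ISA temperature at 3500 ft = 15 − 2 × (3500/1000) = 8°C.
ISA deviation = 24 − 8 = +16°C.
Density altitude = 3500 + 120 × (16) = 3500 + (+1920) = 5420 ft.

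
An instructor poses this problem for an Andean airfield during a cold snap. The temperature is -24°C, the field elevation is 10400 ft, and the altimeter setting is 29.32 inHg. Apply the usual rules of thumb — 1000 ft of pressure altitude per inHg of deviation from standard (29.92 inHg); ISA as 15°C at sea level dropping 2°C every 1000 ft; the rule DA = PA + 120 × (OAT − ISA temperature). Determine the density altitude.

8960 ft

Pressure altitude = 10400 + (29.92 − 29.32) × 1000 = 10400 + (+600) = 11000 ft.
ISA temperature at 11000 ft = 15 − 2 × (11000/1000) = -7°C.
ISA deviation = -24 − (-7) = -17°C.
Density altitude = 11000 + 120 × (-17) = 8960 ft.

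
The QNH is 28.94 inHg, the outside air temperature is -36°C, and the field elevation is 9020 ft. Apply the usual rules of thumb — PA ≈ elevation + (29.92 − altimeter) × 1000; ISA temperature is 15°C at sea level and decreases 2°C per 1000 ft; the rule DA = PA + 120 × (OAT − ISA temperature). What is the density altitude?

6280 ft

Pressure altitude = 9020 + (29.92 − 28.94) × 1000 = 9020 + (+980) = 10000 ft.
ISA temperature at 10000 ft = 15 − 2 × (10000/1000) = -5°C.
ISA deviation = -36 − (-5) = -31°C.
Density altitude = 10000 + 120 × (-31) = 6280 ft.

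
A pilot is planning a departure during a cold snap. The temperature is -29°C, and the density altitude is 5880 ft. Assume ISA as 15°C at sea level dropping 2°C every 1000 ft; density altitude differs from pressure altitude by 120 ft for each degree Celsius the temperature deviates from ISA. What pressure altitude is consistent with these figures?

9000 ft

DA = PA + 120 × (OAT − (15 − 2·PA/1000)) = PA + 120·OAT − 1800 + 0.24·PA = 1.24·PA + 120·OAT − 1800.
So 1.24·PA = 5880 − 120 × (-29) + 1800 = 11160.
PA = 11160 / 1.24 = 9000 ft.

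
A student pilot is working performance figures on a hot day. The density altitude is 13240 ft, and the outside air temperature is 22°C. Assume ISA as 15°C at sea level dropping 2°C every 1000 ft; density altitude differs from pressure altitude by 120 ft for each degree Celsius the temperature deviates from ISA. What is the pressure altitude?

DA = PA + 120 × (OAT − (15 − 2·PA/1000)) = PA + 120·OAT − 1800 + 0.24·PA = 1.24·PA + 120·OAT − 1800.
So 1.24·PA = 13240 − 120 × 22 + 1800 = 12400.
PA = 12400 / 1.24 = 10000 ft.

10000 ft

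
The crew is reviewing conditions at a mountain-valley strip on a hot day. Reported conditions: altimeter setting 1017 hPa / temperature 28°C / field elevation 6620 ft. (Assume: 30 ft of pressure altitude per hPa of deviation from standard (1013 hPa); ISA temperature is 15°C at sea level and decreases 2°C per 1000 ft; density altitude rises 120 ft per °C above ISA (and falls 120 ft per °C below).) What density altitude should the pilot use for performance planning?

Pressure altitude = 6620 + (1013 − 1017) × 30 = 6620 + (-120) = 6500 ft.
ISA temperature at 6500 ft = 15 − 2 × (6500/1000) = 2°C.
ISA deviation = 28 − 2 = +26°C.
Density altitude = 6500 + 120 × (26) = 9620 ft.

9620 ft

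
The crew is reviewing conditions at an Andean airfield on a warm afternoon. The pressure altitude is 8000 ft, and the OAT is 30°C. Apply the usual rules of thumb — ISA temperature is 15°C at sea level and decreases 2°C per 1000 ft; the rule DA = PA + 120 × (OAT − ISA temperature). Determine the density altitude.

ISA temperature at 8000 ft = 15 − 2 × (8000/1000) = -1°C.
ISA deviation = 30 − (-1) = +31°C.
Density altitude = 8000 + 120 × (31) = 8000 + (+3720) = 11720 ft.

11720 ft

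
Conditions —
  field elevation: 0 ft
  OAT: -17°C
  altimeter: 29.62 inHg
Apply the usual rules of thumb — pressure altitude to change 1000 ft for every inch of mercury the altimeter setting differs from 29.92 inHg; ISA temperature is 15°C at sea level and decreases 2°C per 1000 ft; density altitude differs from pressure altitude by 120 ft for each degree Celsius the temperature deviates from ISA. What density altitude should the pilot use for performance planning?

Pressure altitude = 0 + (29.92 − 29.62) × 1000 = 0 + (+300) = 300 ft.
ISA temperature at 300 ft = 15 − 2 × (300/1000) = 14.4°C.
ISA deviation = -17 − 14.4 = -31.4°C.
Density altitude = 300 + 120 × (-31.4) = -3468 ft.

-3468 ft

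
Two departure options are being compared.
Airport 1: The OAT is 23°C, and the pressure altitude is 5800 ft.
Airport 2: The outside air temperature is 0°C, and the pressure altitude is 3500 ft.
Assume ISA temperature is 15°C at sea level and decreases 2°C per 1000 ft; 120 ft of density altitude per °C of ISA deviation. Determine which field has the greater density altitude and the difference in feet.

Airport 1 by 5612 ft

Airport 1: ISA temp = 3.4°C, deviation +19.6°C, DA = 5800 + 120 × 19.6 = 8152 ft.
Airport 2: ISA temp = 8°C, deviation -8°C, DA = 3500 + 120 × (-8) = 2540 ft.
Airport 1 is higher by 8152 − 2540 = 5612 ft.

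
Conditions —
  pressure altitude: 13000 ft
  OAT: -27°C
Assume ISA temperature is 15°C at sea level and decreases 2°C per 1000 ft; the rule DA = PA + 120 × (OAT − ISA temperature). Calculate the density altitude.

11080 ft

ISA temperature at 13000 ft = 15 − 2 × (13000/1000) = -11°C.
ISA deviation = -27 − (-11) = -16°C.
Density altitude = 13000 + 120 × (-16) = 13000 + (-1920) = 11080 ft.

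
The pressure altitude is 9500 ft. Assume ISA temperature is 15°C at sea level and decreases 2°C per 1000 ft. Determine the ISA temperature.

-4°C

ISA temperature = 15 − 2 × (9500/1000) = 15 − 19 = -4°C.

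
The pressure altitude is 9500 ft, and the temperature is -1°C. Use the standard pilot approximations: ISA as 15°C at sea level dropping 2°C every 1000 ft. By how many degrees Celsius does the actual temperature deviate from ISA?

ISA+3°C

ISA temperature at 9500 ft = 15 − 2 × (9500/1000) = -4°C.
Deviation = OAT − ISA = -1 − (-4) = +3°C.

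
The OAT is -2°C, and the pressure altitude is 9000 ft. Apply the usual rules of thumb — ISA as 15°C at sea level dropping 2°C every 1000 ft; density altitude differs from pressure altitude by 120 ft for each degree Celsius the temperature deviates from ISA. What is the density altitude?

9120 ft

ISA temperature at 9000 ft = 15 − 2 × (9000/1000) = -3°C.
ISA deviation = -2 − (-3) = +1°C.
Density altitude = 9000 + 120 × (1) = 9000 + (+120) = 9120 ft.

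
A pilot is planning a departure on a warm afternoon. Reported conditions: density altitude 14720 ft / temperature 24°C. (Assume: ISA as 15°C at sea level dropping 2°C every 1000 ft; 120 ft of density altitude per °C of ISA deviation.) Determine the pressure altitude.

DA = PA + 120 × (OAT − (15 − 2·PA/1000)) = PA + 120·OAT − 1800 + 0.24·PA = 1.24·PA + 120·OAT − 1800.
So 1.24·PA = 14720 − 120 × 24 + 1800 = 13640.
PA = 13640 / 1.24 = 11000 ft.

11000 ft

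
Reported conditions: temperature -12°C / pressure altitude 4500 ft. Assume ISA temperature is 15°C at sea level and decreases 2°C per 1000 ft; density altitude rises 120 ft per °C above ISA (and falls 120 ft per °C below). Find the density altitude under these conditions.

ISA temperature at 4500 ft = 15 − 2 × (4500/1000) = 6°C.
ISA deviation = -12 − 6 = -18°C.
Density altitude = 4500 + 120 × (-18) = 4500 + (-2160) = 2340 ft.

2340 ft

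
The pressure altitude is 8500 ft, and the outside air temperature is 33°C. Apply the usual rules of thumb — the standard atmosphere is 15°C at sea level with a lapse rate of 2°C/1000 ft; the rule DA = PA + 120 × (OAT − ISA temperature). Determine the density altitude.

12700 ft

ISA temperature at 8500 ft = 15 − 2 × (8500/1000) = -2°C.
ISA deviation = 33 − (-2) = +35°C.
Density altitude = 8500 + 120 × (35) = 8500 + (+4200) = 12700 ft.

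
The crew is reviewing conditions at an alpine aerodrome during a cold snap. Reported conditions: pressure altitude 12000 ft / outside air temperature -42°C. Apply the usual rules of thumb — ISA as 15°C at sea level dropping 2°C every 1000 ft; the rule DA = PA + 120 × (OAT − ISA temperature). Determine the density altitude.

ISA temperature at 12000 ft = 15 − 2 × (12000/1000) = -9°C.
ISA deviation = -42 − (-9) = -33°C.
Density altitude = 12000 + 120 × (-33) = 12000 + (-3960) = 8040 ft.

8040 ft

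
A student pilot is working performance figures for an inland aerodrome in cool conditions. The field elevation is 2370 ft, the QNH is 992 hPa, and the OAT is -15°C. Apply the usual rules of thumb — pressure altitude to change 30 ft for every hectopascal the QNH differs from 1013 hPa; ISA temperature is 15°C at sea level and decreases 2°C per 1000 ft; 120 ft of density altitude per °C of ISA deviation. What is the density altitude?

120 ft

Pressure altitude = 2370 + (1013 − 992) × 30 = 2370 + (+630) = 3000 ft.
ISA temperature at 3000 ft = 15 − 2 × (3000/1000) = 9°C.
ISA deviation = -15 − 9 = -24°C.
Density altitude = 3000 + 120 × (-24) = 120 ft.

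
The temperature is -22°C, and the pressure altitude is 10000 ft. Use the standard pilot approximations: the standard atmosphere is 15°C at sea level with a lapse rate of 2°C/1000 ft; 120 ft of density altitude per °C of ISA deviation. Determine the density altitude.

7960 ft

ISA temperature at 10000 ft = 15 − 2 × (10000/1000) = -5°C.
ISA deviation = -22 − (-5) = -17°C.
Density altitude = 10000 + 120 × (-17) = 10000 + (-2040) = 7960 ft.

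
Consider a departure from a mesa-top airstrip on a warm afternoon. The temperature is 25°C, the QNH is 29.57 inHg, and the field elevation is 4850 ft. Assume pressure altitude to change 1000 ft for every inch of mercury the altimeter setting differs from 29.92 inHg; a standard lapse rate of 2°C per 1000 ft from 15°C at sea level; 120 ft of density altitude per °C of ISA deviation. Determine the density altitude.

Pressure altitude = 4850 + (29.92 − 29.57) × 1000 = 4850 + (+350) = 5200 ft.
ISA temperature at 5200 ft = 15 − 2 × (5200/1000) = 4.6°C.
ISA deviation = 25 − 4.6 = +20.4°C.
Density altitude = 5200 + 120 × (20.4) = 7648 ft.

7648 ft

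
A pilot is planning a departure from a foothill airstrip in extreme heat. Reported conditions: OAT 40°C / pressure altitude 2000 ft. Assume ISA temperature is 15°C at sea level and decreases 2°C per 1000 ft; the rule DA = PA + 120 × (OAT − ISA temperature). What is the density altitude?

ISA temperature at 2000 ft = 15 − 2 × (2000/1000) = 11°C.
ISA deviation = 40 − 11 = +29°C.
Density altitude = 2000 + 120 × (29) = 2000 + (+3480) = 5480 ft.

5480 ft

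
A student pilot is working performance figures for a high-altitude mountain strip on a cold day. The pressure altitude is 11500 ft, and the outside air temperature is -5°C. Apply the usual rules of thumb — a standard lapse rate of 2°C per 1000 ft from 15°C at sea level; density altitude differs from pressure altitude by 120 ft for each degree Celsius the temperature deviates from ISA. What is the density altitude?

ISA temperature at 11500 ft = 15 − 2 × (11500/1000) = -8°C.
ISA deviation = -5 − (-8) = +3°C.
Density altitude = 11500 + 120 × (3) = 11500 + (+360) = 11860 ft.

11860 ft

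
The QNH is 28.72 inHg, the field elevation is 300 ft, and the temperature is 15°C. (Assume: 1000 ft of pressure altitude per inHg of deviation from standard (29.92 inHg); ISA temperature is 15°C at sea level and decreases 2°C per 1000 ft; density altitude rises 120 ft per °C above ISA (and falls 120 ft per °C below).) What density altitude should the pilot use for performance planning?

Pressure altitude = 300 + (29.92 − 28.72) × 1000 = 300 + (+1200) = 1500 ft.
ISA temperature at 1500 ft = 15 − 2 × (1500/1000) = 12°C.
ISA deviation = 15 − 12 = +3°C.
Density altitude = 1500 + 120 × (3) = 1860 ft.

1860 ft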